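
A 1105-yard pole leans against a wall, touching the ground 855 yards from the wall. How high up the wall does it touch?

The ladder, wall, and ground form a right triangle with hypotenuse 1105 and one leg 855.
By the Pythagorean theorem: h² = 1105² - 855² = 1221025 - 731025 = 490000
h = √490000 = 700 yards

700 yards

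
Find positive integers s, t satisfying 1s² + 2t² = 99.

Try small values of s and check whether (99 - 1s²)/2 is a perfect square.
s = 1: 1·1² = 1, so 2t² = 99 - 1 = 98, giving t² = 49, t = 7.
Check: 1·1² + 2·7² = 1 + 98 = 99 ✓

s = 1, t = 7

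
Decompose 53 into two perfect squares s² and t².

We need to find integers s, t > 0 such that s² + t² = 53.
Trying s = 2: t² = 53 - 2² = 53 - 4 = 49
t = 7
Check: 2² + 7² = 4 + 49 = 53 ✓

53 = 2² + 7²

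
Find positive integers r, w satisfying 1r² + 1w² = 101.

Try small values of r and check whether (101 - 1r²)/1 is a perfect square.
r = 1: 1·1² = 1, so 1w² = 101 - 1 = 100, giving w² = 100, w = 10.
Check: 1·1² + 1·10² = 1 + 100 = 101 ✓

r = 1, w = 10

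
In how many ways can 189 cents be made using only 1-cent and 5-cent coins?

We need non-negative integers (x, y) with 1x + 5y = 189.
For each x from 0 to 189, check if (189 - 1x) is a non-negative multiple of 5.
Solutions (x, y): (4,37), (9,36), (14,35), (19,34), ...
Count: 38

38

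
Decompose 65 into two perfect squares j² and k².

We need to find integers j, k > 0 such that j² + k² = 65.
Trying j = 1: k² = 65 - 1² = 65 - 1 = 64
k = 8
Check: 1² + 8² = 1 + 64 = 65 ✓

65 = 1² + 8²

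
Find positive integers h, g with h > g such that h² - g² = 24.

Factor: h² - g² = (h+g)(h-g) = 24.
We need two factors of 24 with the same parity.
Use h+g = 12 and h-g = 2 (product 12·2 = 24).
Adding: 2h = 14, so h = 7.
Subtracting: 2g = 10, so g = 5.
Check: 7² - 5² = 49 - 25 = 24 ✓

h = 7, g = 5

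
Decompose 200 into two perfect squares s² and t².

We need to find integers s, t > 0 such that s² + t² = 200.
Trying s = 2: t² = 200 - 2² = 200 - 4 = 196
t = 14
Check: 2² + 14² = 4 + 196 = 200 ✓

200 = 2² + 14²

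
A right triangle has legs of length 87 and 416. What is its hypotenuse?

c² = a² + b² = 87² + 416² = 7569 + 173056 = 180625
c = 425

425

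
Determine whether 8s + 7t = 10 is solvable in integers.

Step 1: Compute gcd(8, 7).
gcd(8, 7) = 1

Step 2: Check divisibility.
Does 1 divide 10? 10 = 1 x 10, so yes.

By the theorem on linear Diophantine equations, 8s + 7t = 10 has integer solutions if and only if gcd(8, 7) divides 10. Since 1 | 10, solutions exist.

Yes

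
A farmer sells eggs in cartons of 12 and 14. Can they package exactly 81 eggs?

We need non-negative a, b with 12a + 14b = 81.
gcd(12, 14) = 2, and 2 does not divide 81.
No integer solutions exist.

No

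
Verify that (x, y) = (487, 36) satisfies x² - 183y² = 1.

Compute x² = 487² = 237169
Compute 183y² = 183·36² = 183·1296 = 237168
x² - 183y² = 237169 - 237168 = 1
Since this equals 1, (487, 36) is a solution.

Yes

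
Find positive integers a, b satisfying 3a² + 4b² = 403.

Try small values of a and check whether (403 - 3a²)/4 is a perfect square.
a = 7: 3·7² = 147, so 4b² = 403 - 147 = 256, giving b² = 64, b = 8.
Check: 3·7² + 4·8² = 147 + 256 = 403 ✓

a = 7, b = 8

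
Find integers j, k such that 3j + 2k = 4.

Step 1: Check solvability.
gcd(3, 2) = 1
Since 1 divides 4, solutions exist.

Step 2: Apply extended Euclidean algorithm to find gcd.
We find integers such that 3*x0 + 2*y0 = 1

Step 3: Scale the particular solution.
Multiply by 4/1 = 4:
j = 4, k = -4

Step 4: Verify.
3*(4) + 2*(-4) = 4 = 4 ✓

j = 4, k = -4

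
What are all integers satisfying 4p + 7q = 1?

Step 1: Compute gcd(4, 7) = 1.
Since 1 divides 1, solutions exist.

Step 2: Find a particular solution using extended Euclidean algorithm.
We get p₀ = 2, q₀ = -1.
Check: 4*2 + 7*-1 = 1 = 1 ✓

Step 3: Write the general solution.
p = 2 + (7/1)t = 2 + 7t
q = -1 - (4/1)t = -1 - 4t
for any integer t.

p = 2 + 7t, q = -1 - 4t for integer t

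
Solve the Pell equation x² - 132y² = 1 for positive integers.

We seek the smallest positive integers (x, y) with x² - 132y² = 1, i.e., x² = 132y² + 1.
Try successive y values:
y = 1: x² = 132·1² + 1 = 133, not a perfect square
y = 2: x² = 132·2² + 1 = 529, x = 23 ✓

Verify: 23² - 132·2² = 529 - 528 = 1 ✓

x = 23, y = 2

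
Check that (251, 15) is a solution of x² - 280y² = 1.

Compute x² = 251² = 63001
Compute 280y² = 280·15² = 280·225 = 63000
x² - 280y² = 63001 - 63000 = 1
Since this equals 1, (251, 15) is a solution.

Yes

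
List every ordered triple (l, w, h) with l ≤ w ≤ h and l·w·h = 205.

Iterate l from 1 to ⌊205^(1/3)⌋. For each l dividing 205, iterate w ≥ l with w dividing 205/l, and set h = 205/(l·w).
Triples found (2): (1×1×205), (1×5×41)

(1×1×205), (1×5×41)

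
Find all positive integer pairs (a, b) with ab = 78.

The positive divisors of 78 are: 1, 2, 3, 6, 13, 26, 39, 78.
Each divisor d gives the pair (d, 78/d):
(1, 78), (2, 39), (3, 26), (6, 13), (13, 6), (26, 3), (39, 2), (78, 1)

(1, 78), (2, 39), (3, 26), (6, 13), (13, 6), (26, 3), (39, 2), (78, 1)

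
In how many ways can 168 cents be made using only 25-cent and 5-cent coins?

We need non-negative integers (x, y) with 25x + 5y = 168.
For each x from 0 to 6, check if (168 - 25x) is a non-negative multiple of 5.
Solutions (x, y): none
Count: 0

0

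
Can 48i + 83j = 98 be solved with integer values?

Step 1: Compute gcd(48, 83).
gcd(48, 83) = 1

Step 2: Check divisibility.
Does 1 divide 98? 98 = 1 x 98, so yes.

By the theorem on linear Diophantine equations, 48i + 83j = 98 has integer solutions if and only if gcd(48, 83) divides 98. Since 1 | 98, solutions exist.

Yes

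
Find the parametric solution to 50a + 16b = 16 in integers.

Step 1: Compute gcd(50, 16) = 2.
Since 2 divides 16, solutions exist.

Step 2: Find a particular solution using extended Euclidean algorithm.
We get a₀ = 8, b₀ = -24.
Check: 50*8 + 16*-24 = 16 = 16 ✓

Step 3: Write the general solution.
a = 8 + (16/2)t = 8 + 8t
b = -24 - (50/2)t = -24 - 25t
for any integer t.

a = 8 + 8t, b = -24 - 25t for integer t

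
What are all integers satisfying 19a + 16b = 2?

Step 1: Compute gcd(19, 16) = 1.
Since 1 divides 2, solutions exist.

Step 2: Find a particular solution using extended Euclidean algorithm.
We get a₀ = -10, b₀ = 12.
Check: 19*-10 + 16*12 = 2 = 2 ✓

Step 3: Write the general solution.
a = -10 + (16/1)t = -10 + 16t
b = 12 - (19/1)t = 12 - 19t
for any integer t.

a = -10 + 16t, b = 12 - 19t for integer t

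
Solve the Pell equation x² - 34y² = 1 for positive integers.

We seek the smallest positive integers (x, y) with x² - 34y² = 1, i.e., x² = 34y² + 1.
Try successive y values:
y = 1: x² = 34·1² + 1 = 35, not a perfect square
y = 2: x² = 34·2² + 1 = 137, not a perfect square
y = 3: x² = 34·3² + 1 = 307, not a perfect square
... continuing the search (or via continued fractions) ...
y = 6: x² = 34·6² + 1 = 1225, x = 35 ✓

Verify: 35² - 34·6² = 1225 - 1224 = 1 ✓

x = 35, y = 6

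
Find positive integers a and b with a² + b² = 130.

We need to find integers a, b > 0 such that a² + b² = 130.
Trying a = 3: b² = 130 - 3² = 130 - 9 = 121
b = 11
Check: 3² + 11² = 9 + 121 = 130 ✓

130 = 3² + 11²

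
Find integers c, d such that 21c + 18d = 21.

Step 1: Check solvability.
gcd(21, 18) = 3
Since 3 divides 21, solutions exist.

Step 2: Apply extended Euclidean algorithm to find gcd.
We find integers such that 21*x0 + 18*y0 = 3

Step 3: Scale the particular solution.
Multiply by 21/3 = 7:
c = 7, d = -7

Step 4: Verify.
21*(7) + 18*(-7) = 21 = 21 ✓

c = 7, d = -7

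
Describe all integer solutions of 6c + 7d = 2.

Step 1: Compute gcd(6, 7) = 1.
Since 1 divides 2, solutions exist.

Step 2: Find a particular solution using extended Euclidean algorithm.
We get c₀ = -2, d₀ = 2.
Check: 6*-2 + 7*2 = 2 = 2 ✓

Step 3: Write the general solution.
c = -2 + (7/1)t = -2 + 7t
d = 2 - (6/1)t = 2 - 6t
for any integer t.

c = -2 + 7t, d = 2 - 6t for integer t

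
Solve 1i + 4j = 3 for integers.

Step 1: Check solvability.
gcd(1, 4) = 1
Since 1 divides 3, solutions exist.

Step 2: Apply extended Euclidean algorithm to find gcd.
We find integers such that 1*x0 + 4*y0 = 1

Step 3: Scale the particular solution.
Multiply by 3/1 = 3:
i = 3, j = 0

Step 4: Verify.
1*(3) + 4*(0) = 3 = 3 ✓

i = 3, j = 0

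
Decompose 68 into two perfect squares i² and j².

We need to find integers i, j > 0 such that i² + j² = 68.
Trying i = 2: j² = 68 - 2² = 68 - 4 = 64
j = 8
Check: 2² + 8² = 4 + 64 = 68 ✓

68 = 2² + 8²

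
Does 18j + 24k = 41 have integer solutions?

Step 1: Compute gcd(18, 24).
gcd(18, 24) = 6

Step 2: Check divisibility.
Does 6 divide 41? 41 = 6 x 6 + 5, so no.

By the theorem on linear Diophantine equations, 18j + 24k = 41 has integer solutions if and only if gcd(18, 24) divides 41. Since 6 does not divide 41, no solutions exist.

No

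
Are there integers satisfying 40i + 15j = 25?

Step 1: Compute gcd(40, 15).
gcd(40, 15) = 5

Step 2: Check divisibility.
Does 5 divide 25? 25 = 5 x 5, so yes.

By the theorem on linear Diophantine equations, 40i + 15j = 25 has integer solutions if and only if gcd(40, 15) divides 25. Since 5 | 25, solutions exist.

Yes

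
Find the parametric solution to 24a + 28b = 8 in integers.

Step 1: Compute gcd(24, 28) = 4.
Since 4 divides 8, solutions exist.

Step 2: Find a particular solution using extended Euclidean algorithm.
We get a₀ = -2, b₀ = 2.
Check: 24*-2 + 28*2 = 8 = 8 ✓

Step 3: Write the general solution.
a = -2 + (28/4)t = -2 + 7t
b = 2 - (24/4)t = 2 - 6t
for any integer t.

a = -2 + 7t, b = 2 - 6t for integer t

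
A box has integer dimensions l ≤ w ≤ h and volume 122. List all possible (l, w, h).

Iterate l from 1 to ⌊122^(1/3)⌋. For each l dividing 122, iterate w ≥ l with w dividing 122/l, and set h = 122/(l·w).
Triples found (2): (1×1×122), (1×2×61)

(1×1×122), (1×2×61)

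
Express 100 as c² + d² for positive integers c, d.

We need to find integers c, d > 0 such that c² + d² = 100.
Trying c = 6: d² = 100 - 6² = 100 - 36 = 64
d = 8
Check: 6² + 8² = 36 + 64 = 100 ✓

100 = 6² + 8²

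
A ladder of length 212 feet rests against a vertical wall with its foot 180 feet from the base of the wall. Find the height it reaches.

The ladder, wall, and ground form a right triangle with hypotenuse 212 and one leg 180.
By the Pythagorean theorem: h² = 212² - 180² = 44944 - 32400 = 12544
h = √12544 = 112 feet

112 feet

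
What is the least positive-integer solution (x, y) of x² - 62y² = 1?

We seek the smallest positive integers (x, y) with x² - 62y² = 1, i.e., x² = 62y² + 1.
Try successive y values:
y = 1: x² = 62·1² + 1 = 63, not a perfect square
y = 2: x² = 62·2² + 1 = 249, not a perfect square
y = 3: x² = 62·3² + 1 = 559, not a perfect square
... continuing the search (or via continued fractions) ...
y = 8: x² = 62·8² + 1 = 3969, x = 63 ✓

Verify: 63² - 62·8² = 3969 - 3968 = 1 ✓

x = 63, y = 8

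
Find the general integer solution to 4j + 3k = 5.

Step 1: Compute gcd(4, 3) = 1.
Since 1 divides 5, solutions exist.

Step 2: Find a particular solution using extended Euclidean algorithm.
We get j₀ = 5, k₀ = -5.
Check: 4*5 + 3*-5 = 5 = 5 ✓

Step 3: Write the general solution.
j = 5 + (3/1)t = 5 + 3t
k = -5 - (4/1)t = -5 - 4t
for any integer t.

j = 5 + 3t, k = -5 - 4t for integer t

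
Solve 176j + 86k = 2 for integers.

Step 1: Check solvability.
gcd(176, 86) = 2
Since 2 divides 2, solutions exist.

Step 2: Apply extended Euclidean algorithm to find gcd.
We find integers such that 176*x0 + 86*y0 = 2

Step 3: Scale the particular solution.
Multiply by 2/2 = 1:
j = -21, k = 43

Step 4: Verify.
176*(-21) + 86*(43) = 2 = 2 ✓

j = -21, k = 43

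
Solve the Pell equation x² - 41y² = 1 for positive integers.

We seek the smallest positive integers (x, y) with x² - 41y² = 1, i.e., x² = 41y² + 1.
Try successive y values:
y = 1: x² = 41·1² + 1 = 42, not a perfect square
y = 2: x² = 41·2² + 1 = 165, not a perfect square
y = 3: x² = 41·3² + 1 = 370, not a perfect square
... continuing the search (or via continued fractions) ...
y = 320: x² = 41·320² + 1 = 4198401, x = 2049 ✓

Verify: 2049² - 41·320² = 4198401 - 4198400 = 1 ✓

x = 2049, y = 320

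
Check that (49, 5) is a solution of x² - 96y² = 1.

Compute x² = 49² = 2401
Compute 96y² = 96·5² = 96·25 = 2400
x² - 96y² = 2401 - 2400 = 1
Since this equals 1, (49, 5) is a solution.

Yes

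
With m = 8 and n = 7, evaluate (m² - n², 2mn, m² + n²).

a = m² - n² = 64 - 49 = 15
b = 2mn = 2·8·7 = 112
c = m² + n² = 64 + 49 = 113
Verify: 15² + 112² = 225 + 12544 = 12769 = 113² ✓

(15, 112, 113)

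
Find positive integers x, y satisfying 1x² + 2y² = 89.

Try small values of x and check whether (89 - 1x²)/2 is a perfect square.
x = 9: 1·9² = 81, so 2y² = 89 - 81 = 8, giving y² = 4, y = 2.
Check: 1·9² + 2·2² = 81 + 8 = 89 ✓

x = 9, y = 2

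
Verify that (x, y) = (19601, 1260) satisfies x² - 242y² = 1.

Compute x² = 19601² = 384199201
Compute 242y² = 242·1260² = 242·1587600 = 384199200
x² - 242y² = 384199201 - 384199200 = 1
Since this equals 1, (19601, 1260) is a solution.

Yes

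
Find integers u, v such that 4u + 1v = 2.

Step 1: Check solvability.
gcd(4, 1) = 1
Since 1 divides 2, solutions exist.

Step 2: Apply extended Euclidean algorithm to find gcd.
We find integers such that 4*x0 + 1*y0 = 1

Step 3: Scale the particular solution.
Multiply by 2/1 = 2:
u = 0, v = 2

Step 4: Verify.
4*(0) + 1*(2) = 2 = 2 ✓

u = 0, v = 2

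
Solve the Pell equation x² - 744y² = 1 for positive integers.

We seek the smallest positive integers (x, y) with x² - 744y² = 1, i.e., x² = 744y² + 1.
Try successive y values:
y = 1: x² = 744·1² + 1 = 745, not a perfect square
y = 2: x² = 744·2² + 1 = 2977, not a perfect square
y = 3: x² = 744·3² + 1 = 6697, not a perfect square
... continuing the search (or via continued fractions) ...
y = 275: x² = 744·275² + 1 = 56265001, x = 7501 ✓

Verify: 7501² - 744·275² = 56265001 - 56265000 = 1 ✓

x = 7501, y = 275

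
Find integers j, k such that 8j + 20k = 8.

Step 1: Check solvability.
gcd(8, 20) = 4
Since 4 divides 8, solutions exist.

Step 2: Apply extended Euclidean algorithm to find gcd.
We find integers such that 8*x0 + 20*y0 = 4

Step 3: Scale the particular solution.
Multiply by 8/4 = 2:
j = -4, k = 2

Step 4: Verify.
8*(-4) + 20*(2) = 8 = 8 ✓

j = -4, k = 2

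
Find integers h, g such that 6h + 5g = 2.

Step 1: Check solvability.
gcd(6, 5) = 1
Since 1 divides 2, solutions exist.

Step 2: Apply extended Euclidean algorithm to find gcd.
We find integers such that 6*x0 + 5*y0 = 1

Step 3: Scale the particular solution.
Multiply by 2/1 = 2:
h = 2, g = -2

Step 4: Verify.
6*(2) + 5*(-2) = 2 = 2 ✓

h = 2, g = -2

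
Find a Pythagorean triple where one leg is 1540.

We need the other leg and hypotenuse such that 1540² + x² = c².
Take x = 2175, c = 2665: 1540² + 2175² = 2371600 + 4730625 = 7102225 = 2665² ✓
Triple: (2175, 1540, 2665)

(2175, 1540, 2665)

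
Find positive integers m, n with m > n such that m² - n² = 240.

Factor: m² - n² = (m+n)(m-n) = 240.
We need two factors of 240 with the same parity.
Use m+n = 120 and m-n = 2 (product 120·2 = 240).
Adding: 2m = 122, so m = 61.
Subtracting: 2n = 118, so n = 59.
Check: 61² - 59² = 3721 - 3481 = 240 ✓

m = 61, n = 59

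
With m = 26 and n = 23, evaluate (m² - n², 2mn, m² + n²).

a = m² - n² = 676 - 529 = 147
b = 2mn = 2·26·23 = 1196
c = m² + n² = 676 + 529 = 1205
Verify: 147² + 1196² = 21609 + 1430416 = 1452025 = 1205² ✓

(147, 1196, 1205)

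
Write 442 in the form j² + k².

We need to find integers j, k > 0 such that j² + k² = 442.
Trying j = 1: k² = 442 - 1² = 442 - 1 = 441
k = 21
Check: 1² + 21² = 1 + 441 = 442 ✓

442 = 1² + 21²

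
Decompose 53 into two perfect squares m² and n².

We need to find integers m, n > 0 such that m² + n² = 53.
Trying m = 2: n² = 53 - 2² = 53 - 4 = 49
n = 7
Check: 2² + 7² = 4 + 49 = 53 ✓

53 = 2² + 7²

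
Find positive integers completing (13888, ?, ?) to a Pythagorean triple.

We need the other leg and hypotenuse such that 13888² + x² = c².
Take x = 441, c = 13895: 13888² + 441² = 192876544 + 194481 = 193071025 = 13895² ✓
Triple: (441, 13888, 13895)

(441, 13888, 13895)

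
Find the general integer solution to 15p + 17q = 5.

Step 1: Compute gcd(15, 17) = 1.
Since 1 divides 5, solutions exist.

Step 2: Find a particular solution using extended Euclidean algorithm.
We get p₀ = 40, q₀ = -35.
Check: 15*40 + 17*-35 = 5 = 5 ✓

Step 3: Write the general solution.
p = 40 + (17/1)t = 40 + 17t
q = -35 - (15/1)t = -35 - 15t
for any integer t.

p = 40 + 17t, q = -35 - 15t for integer t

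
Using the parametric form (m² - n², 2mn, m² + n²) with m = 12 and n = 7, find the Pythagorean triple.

a = m² - n² = 144 - 49 = 95
b = 2mn = 2·12·7 = 168
c = m² + n² = 144 + 49 = 193
Verify: 95² + 168² = 9025 + 28224 = 37249 = 193² ✓

(95, 168, 193)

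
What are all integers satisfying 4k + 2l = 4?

Step 1: Compute gcd(4, 2) = 2.
Since 2 divides 4, solutions exist.

Step 2: Find a particular solution using extended Euclidean algorithm.
We get k₀ = 0, l₀ = 2.
Check: 4*0 + 2*2 = 4 = 4 ✓

Step 3: Write the general solution.
k = 0 + (2/2)t = 0 + 1t
l = 2 - (4/2)t = 2 - 2t
for any integer t.

k = 0 + 1t, l = 2 - 2t for integer t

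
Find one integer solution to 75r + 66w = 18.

Step 1: Check solvability.
gcd(75, 66) = 3
Since 3 divides 18, solutions exist.

Step 2: Apply extended Euclidean algorithm to find gcd.
We find integers such that 75*x0 + 66*y0 = 3

Step 3: Scale the particular solution.
Multiply by 18/3 = 6:
r = -42, w = 48

Step 4: Verify.
75*(-42) + 66*(48) = 18 = 18 ✓

r = -42, w = 48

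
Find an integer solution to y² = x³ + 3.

Try small integer x values and check whether x³ + 3 is a perfect square.
x = 1: x³ + 3 = 1³ + 3 = 1 + 3 = 4
Is 4 a perfect square? 2² = 4 ✓
So (x, y) = (1, 2) is a solution.

x = 1, y = 2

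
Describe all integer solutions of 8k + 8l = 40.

Step 1: Compute gcd(8, 8) = 8.
Since 8 divides 40, solutions exist.

Step 2: Find a particular solution using extended Euclidean algorithm.
We get k₀ = 0, l₀ = 5.
Check: 8*0 + 8*5 = 40 = 40 ✓

Step 3: Write the general solution.
k = 0 + (8/8)t = 0 + 1t
l = 5 - (8/8)t = 5 - 1t
for any integer t.

k = 0 + 1t, l = 5 - 1t for integer t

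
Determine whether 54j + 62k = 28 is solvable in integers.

Step 1: Compute gcd(54, 62).
gcd(54, 62) = 2

Step 2: Check divisibility.
Does 2 divide 28? 28 = 2 x 14, so yes.

By the theorem on linear Diophantine equations, 54j + 62k = 28 has integer solutions if and only if gcd(54, 62) divides 28. Since 2 | 28, solutions exist.

Yes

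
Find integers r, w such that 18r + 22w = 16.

Step 1: Check solvability.
gcd(18, 22) = 2
Since 2 divides 16, solutions exist.

Step 2: Apply extended Euclidean algorithm to find gcd.
We find integers such that 18*x0 + 22*y0 = 2

Step 3: Scale the particular solution.
Multiply by 16/2 = 8:
r = 40, w = -32

Step 4: Verify.
18*(40) + 22*(-32) = 16 = 16 ✓

r = 40, w = -32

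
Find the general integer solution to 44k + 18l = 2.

Step 1: Compute gcd(44, 18) = 2.
Since 2 divides 2, solutions exist.

Step 2: Find a particular solution using extended Euclidean algorithm.
We get k₀ = -2, l₀ = 5.
Check: 44*-2 + 18*5 = 2 = 2 ✓

Step 3: Write the general solution.
k = -2 + (18/2)t = -2 + 9t
l = 5 - (44/2)t = 5 - 22t
for any integer t.

k = -2 + 9t, l = 5 - 22t for integer t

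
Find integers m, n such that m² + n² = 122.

We need to find integers m, n > 0 such that m² + n² = 122.
Trying m = 1: n² = 122 - 1² = 122 - 1 = 121
n = 11
Check: 1² + 11² = 1 + 121 = 122 ✓

122 = 1² + 11²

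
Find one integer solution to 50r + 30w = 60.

Step 1: Check solvability.
gcd(50, 30) = 10
Since 10 divides 60, solutions exist.

Step 2: Apply extended Euclidean algorithm to find gcd.
We find integers such that 50*x0 + 30*y0 = 10

Step 3: Scale the particular solution.
Multiply by 60/10 = 6:
r = -6, w = 12

Step 4: Verify.
50*(-6) + 30*(12) = 60 = 60 ✓

r = -6, w = 12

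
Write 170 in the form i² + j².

We need to find integers i, j > 0 such that i² + j² = 170.
Trying i = 1: j² = 170 - 1² = 170 - 1 = 169
j = 13
Check: 1² + 13² = 1 + 169 = 170 ✓

170 = 1² + 13²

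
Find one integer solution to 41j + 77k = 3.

Step 1: Check solvability.
gcd(41, 77) = 1
Since 1 divides 3, solutions exist.

Step 2: Apply extended Euclidean algorithm to find gcd.
We find integers such that 41*x0 + 77*y0 = 1

Step 3: Scale the particular solution.
Multiply by 3/1 = 3:
j = -45, k = 24

Step 4: Verify.
41*(-45) + 77*(24) = 3 = 3 ✓

j = -45, k = 24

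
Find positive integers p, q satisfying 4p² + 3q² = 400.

Try small values of p and check whether (400 - 4p²)/3 is a perfect square.
p = 5: 4·5² = 100, so 3q² = 400 - 100 = 300, giving q² = 100, q = 10.
Check: 4·5² + 3·10² = 100 + 300 = 400 ✓

p = 5, q = 10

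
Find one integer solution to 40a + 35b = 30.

Step 1: Check solvability.
gcd(40, 35) = 5
Since 5 divides 30, solutions exist.

Step 2: Apply extended Euclidean algorithm to find gcd.
We find integers such that 40*x0 + 35*y0 = 5

Step 3: Scale the particular solution.
Multiply by 30/5 = 6:
a = 6, b = -6

Step 4: Verify.
40*(6) + 35*(-6) = 30 = 30 ✓

a = 6, b = -6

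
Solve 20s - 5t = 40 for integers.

Step 1: Check solvability.
gcd(20, 5) = 5
Since 5 divides 40, solutions exist.

Step 2: Apply extended Euclidean algorithm to find gcd.
We find integers such that 20*x0 + 5*y0 = 5

Step 3: Scale the particular solution.
Multiply by 40/5 = 8:
s = 0, t = -8

Step 4: Verify.
20*(0) - 5*(-8) = 40 = 40 ✓

s = 0, t = -8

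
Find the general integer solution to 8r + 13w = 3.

Step 1: Compute gcd(8, 13) = 1.
Since 1 divides 3, solutions exist.

Step 2: Find a particular solution using extended Euclidean algorithm.
We get r₀ = 15, w₀ = -9.
Check: 8*15 + 13*-9 = 3 = 3 ✓

Step 3: Write the general solution.
r = 15 + (13/1)t = 15 + 13t
w = -9 - (8/1)t = -9 - 8t
for any integer t.

r = 15 + 13t, w = -9 - 8t for integer t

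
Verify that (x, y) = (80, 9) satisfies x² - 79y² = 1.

Compute x² = 80² = 6400
Compute 79y² = 79·9² = 79·81 = 6399
x² - 79y² = 6400 - 6399 = 1
Since this equals 1, (80, 9) is a solution.

Yes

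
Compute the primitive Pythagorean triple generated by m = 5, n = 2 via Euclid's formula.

a = m² - n² = 25 - 4 = 21
b = 2mn = 2·5·2 = 20
c = m² + n² = 25 + 4 = 29
Verify: 21² + 20² = 441 + 400 = 841 = 29² ✓

(21, 20, 29)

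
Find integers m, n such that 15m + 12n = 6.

Step 1: Check solvability.
gcd(15, 12) = 3
Since 3 divides 6, solutions exist.

Step 2: Apply extended Euclidean algorithm to find gcd.
We find integers such that 15*x0 + 12*y0 = 3

Step 3: Scale the particular solution.
Multiply by 6/3 = 2:
m = 2, n = -2

Step 4: Verify.
15*(2) + 12*(-2) = 6 = 6 ✓

m = 2, n = -2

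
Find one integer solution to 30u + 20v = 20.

Step 1: Check solvability.
gcd(30, 20) = 10
Since 10 divides 20, solutions exist.

Step 2: Apply extended Euclidean algorithm to find gcd.
We find integers such that 30*x0 + 20*y0 = 10

Step 3: Scale the particular solution.
Multiply by 20/10 = 2:
u = 2, v = -2

Step 4: Verify.
30*(2) + 20*(-2) = 20 = 20 ✓

u = 2, v = -2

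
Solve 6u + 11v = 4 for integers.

Step 1: Check solvability.
gcd(6, 11) = 1
Since 1 divides 4, solutions exist.

Step 2: Apply extended Euclidean algorithm to find gcd.
We find integers such that 6*x0 + 11*y0 = 1

Step 3: Scale the particular solution.
Multiply by 4/1 = 4:
u = 8, v = -4

Step 4: Verify.
6*(8) + 11*(-4) = 4 = 4 ✓

u = 8, v = -4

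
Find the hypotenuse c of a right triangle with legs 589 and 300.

c² = a² + b² = 589² + 300² = 346921 + 90000 = 436921
c = sqrt(436921) = 661

661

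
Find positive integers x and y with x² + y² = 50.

We need to find integers x, y > 0 such that x² + y² = 50.
Trying x = 1: y² = 50 - 1² = 50 - 1 = 49
y = 7
Check: 1² + 7² = 1 + 49 = 50 ✓

50 = 1² + 7²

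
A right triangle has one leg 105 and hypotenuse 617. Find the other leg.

b² = c² - a² = 380689 - 11025 = 369664
b = 608

608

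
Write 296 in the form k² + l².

We need to find integers k, l > 0 such that k² + l² = 296.
Trying k = 10: l² = 296 - 10² = 296 - 100 = 196
l = 14
Check: 10² + 14² = 100 + 196 = 296 ✓

296 = 10² + 14²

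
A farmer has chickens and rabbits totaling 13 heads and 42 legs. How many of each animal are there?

Let c = chickens, r = rabbits.
Heads: c + r = 13
Legs: 2c + 4r = 42
From the first equation, c = 13 - r. Substitute:
2(13 - r) + 4r = 42
26 + 2r = 42
r = (42 - 26)/2 = 8
c = 13 - 8 = 5

Chickens: 5, Rabbits: 8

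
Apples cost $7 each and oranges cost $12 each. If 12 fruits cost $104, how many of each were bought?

Let a = apples, o = oranges.
a + o = 12
7a + 12o = 104
Substitute o = 12 - a:
7a + 12(12 - a) = 104
(7 - 12)a = 104 - 144
-5a = -40
a = 8, o = 12 - 8 = 4

Apples: 8, Oranges: 4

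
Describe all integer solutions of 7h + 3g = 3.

Step 1: Compute gcd(7, 3) = 1.
Since 1 divides 3, solutions exist.

Step 2: Find a particular solution using extended Euclidean algorithm.
We get h₀ = 3, g₀ = -6.
Check: 7*3 + 3*-6 = 3 = 3 ✓

Step 3: Write the general solution.
h = 3 + (3/1)t = 3 + 3t
g = -6 - (7/1)t = -6 - 7t
for any integer t.

h = 3 + 3t, g = -6 - 7t for integer t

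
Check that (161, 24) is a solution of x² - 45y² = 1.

Compute x² = 161² = 25921
Compute 45y² = 45·24² = 45·576 = 25920
x² - 45y² = 25921 - 25920 = 1
Since this equals 1, (161, 24) is a solution.

Yes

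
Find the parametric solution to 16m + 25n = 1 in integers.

Step 1: Compute gcd(16, 25) = 1.
Since 1 divides 1, solutions exist.

Step 2: Find a particular solution using extended Euclidean algorithm.
We get m₀ = 11, n₀ = -7.
Check: 16*11 + 25*-7 = 1 = 1 ✓

Step 3: Write the general solution.
m = 11 + (25/1)t = 11 + 25t
n = -7 - (16/1)t = -7 - 16t
for any integer t.

m = 11 + 25t, n = -7 - 16t for integer t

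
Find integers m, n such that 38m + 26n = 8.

Step 1: Check solvability.
gcd(38, 26) = 2
Since 2 divides 8, solutions exist.

Step 2: Apply extended Euclidean algorithm to find gcd.
We find integers such that 38*x0 + 26*y0 = 2

Step 3: Scale the particular solution.
Multiply by 8/2 = 4:
m = -8, n = 12

Step 4: Verify.
38*(-8) + 26*(12) = 8 = 8 ✓

m = -8, n = 12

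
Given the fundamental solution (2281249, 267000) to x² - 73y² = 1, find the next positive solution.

Solutions to x² - Dy² = 1 are generated by powers of (x₀ + y₀√D).
The next solution satisfies x₁ + y₁√73 = (x₀ + y₀√73)², giving:
x₁ = x₀² + 73y₀² = 2281249² + 73·267000² = 5204097000001 + 5204097000000 = 10408194000001
y₁ = 2x₀y₀ = 2·2281249·267000 = 1218186966000

Verify: 10408194000001² - 73·1218186966000² = 108330502341656816388000001 - 108330502341656816388000000 = 1 ✓

x = 10408194000001, y = 1218186966000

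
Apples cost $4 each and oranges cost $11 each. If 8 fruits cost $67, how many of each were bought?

Let a = apples, o = oranges.
a + o = 8
4a + 11o = 67
Substitute o = 8 - a:
4a + 11(8 - a) = 67
(4 - 11)a = 67 - 88
-7a = -21
a = 3, o = 8 - 3 = 5

Apples: 3, Oranges: 5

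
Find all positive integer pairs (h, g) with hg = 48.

The positive divisors of 48 are: 1, 2, 3, 4, 6, 8, 12, 16, 24, 48.
Each divisor d gives the pair (d, 48/d):
(1, 48), (2, 24), (3, 16), (4, 12), (6, 8), (8, 6), (12, 4), (16, 3), (24, 2), (48, 1)

(1, 48), (2, 24), (3, 16), (4, 12), (6, 8), (8, 6), (12, 4), (16, 3), (24, 2), (48, 1)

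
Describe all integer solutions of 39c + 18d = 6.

Step 1: Compute gcd(39, 18) = 3.
Since 3 divides 6, solutions exist.

Step 2: Find a particular solution using extended Euclidean algorithm.
We get c₀ = 2, d₀ = -4.
Check: 39*2 + 18*-4 = 6 = 6 ✓

Step 3: Write the general solution.
c = 2 + (18/3)t = 2 + 6t
d = -4 - (39/3)t = -4 - 13t
for any integer t.

c = 2 + 6t, d = -4 - 13t for integer t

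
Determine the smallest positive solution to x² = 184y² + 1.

We seek the smallest positive integers (x, y) with x² - 184y² = 1, i.e., x² = 184y² + 1.
Try successive y values:
y = 1: x² = 184·1² + 1 = 185, not a perfect square
y = 2: x² = 184·2² + 1 = 737, not a perfect square
y = 3: x² = 184·3² + 1 = 1657, not a perfect square
... continuing the search (or via continued fractions) ...
y = 1794: x² = 184·1794² + 1 = 592192225, x = 24335 ✓

Verify: 24335² - 184·1794² = 592192225 - 592192224 = 1 ✓

x = 24335, y = 1794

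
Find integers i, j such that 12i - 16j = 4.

Step 1: Check solvability.
gcd(12, 16) = 4
Since 4 divides 4, solutions exist.

Step 2: Apply extended Euclidean algorithm to find gcd.
We find integers such that 12*x0 + 16*y0 = 4

Step 3: Scale the particular solution.
Multiply by 4/4 = 1:
i = -1, j = -1

Step 4: Verify.
12*(-1) - 16*(-1) = 4 = 4 ✓

i = -1, j = -1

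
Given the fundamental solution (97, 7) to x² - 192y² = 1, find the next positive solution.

Solutions to x² - Dy² = 1 are generated by powers of (x₀ + y₀√D).
The next solution satisfies x₁ + y₁√192 = (x₀ + y₀√192)², giving:
x₁ = x₀² + 192y₀² = 97² + 192·7² = 9409 + 9408 = 18817
y₁ = 2x₀y₀ = 2·97·7 = 1358

Verify: 18817² - 192·1358² = 354079489 - 354079488 = 1 ✓

x = 18817, y = 1358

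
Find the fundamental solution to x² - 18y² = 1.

We seek the smallest positive integers (x, y) with x² - 18y² = 1, i.e., x² = 18y² + 1.
Try successive y values:
y = 1: x² = 18·1² + 1 = 19, not a perfect square
y = 2: x² = 18·2² + 1 = 73, not a perfect square
y = 3: x² = 18·3² + 1 = 163, not a perfect square
... continuing the search (or via continued fractions) ...
y = 4: x² = 18·4² + 1 = 289, x = 17 ✓

Verify: 17² - 18·4² = 289 - 288 = 1 ✓

x = 17, y = 4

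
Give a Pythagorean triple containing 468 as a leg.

We need the other leg and hypotenuse such that 468² + x² = c².
Take x = 155, c = 493: 468² + 155² = 219024 + 24025 = 243049 = 493² ✓
Triple: (155, 468, 493)

(155, 468, 493)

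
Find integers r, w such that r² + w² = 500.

We need to find integers r, w > 0 such that r² + w² = 500.
Trying r = 4: w² = 500 - 4² = 500 - 16 = 484
w = 22
Check: 4² + 22² = 16 + 484 = 500 ✓

500 = 4² + 22²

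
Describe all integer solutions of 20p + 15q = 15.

Step 1: Compute gcd(20, 15) = 5.
Since 5 divides 15, solutions exist.

Step 2: Find a particular solution using extended Euclidean algorithm.
We get p₀ = 3, q₀ = -3.
Check: 20*3 + 15*-3 = 15 = 15 ✓

Step 3: Write the general solution.
p = 3 + (15/5)t = 3 + 3t
q = -3 - (20/5)t = -3 - 4t
for any integer t.

p = 3 + 3t, q = -3 - 4t for integer t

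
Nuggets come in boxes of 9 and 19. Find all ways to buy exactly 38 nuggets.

We need non-negative integers (x, y) with 9x + 19y = 38.
For each x in 0..4, check if 38 - 9x is a non-negative multiple of 19.
x = 0: 19y = 38, y = 2 ✓

(0 boxes of 9, 2 boxes of 19)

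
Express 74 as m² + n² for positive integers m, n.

We need to find integers m, n > 0 such that m² + n² = 74.
Trying m = 5: n² = 74 - 5² = 74 - 25 = 49
n = 7
Check: 5² + 7² = 25 + 49 = 74 ✓

74 = 5² + 7²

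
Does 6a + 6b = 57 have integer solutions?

Step 1: Compute gcd(6, 6).
gcd(6, 6) = 6

Step 2: Check divisibility.
Does 6 divide 57? 57 = 6 x 9 + 3, so no.

By the theorem on linear Diophantine equations, 6a + 6b = 57 has integer solutions if and only if gcd(6, 6) divides 57. Since 6 does not divide 57, no solutions exist.

No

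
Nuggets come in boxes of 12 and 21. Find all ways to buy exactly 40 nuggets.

We need non-negative integers (x, y) with 12x + 21y = 40.
For each x in 0..3, check if 40 - 12x is a non-negative multiple of 21.
No x yields an integer y ≥ 0.

No solution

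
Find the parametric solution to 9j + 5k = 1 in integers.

Step 1: Compute gcd(9, 5) = 1.
Since 1 divides 1, solutions exist.

Step 2: Find a particular solution using extended Euclidean algorithm.
We get j₀ = -1, k₀ = 2.
Check: 9*-1 + 5*2 = 1 = 1 ✓

Step 3: Write the general solution.
j = -1 + (5/1)t = -1 + 5t
k = 2 - (9/1)t = 2 - 9t
for any integer t.

j = -1 + 5t, k = 2 - 9t for integer t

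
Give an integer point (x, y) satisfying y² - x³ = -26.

Try small integer x values and check whether x³ - 26 is a perfect square.
x = 3: x³ - 26 = 3³ - 26 = 27 - 26 = 1
Is 1 a perfect square? 1² = 1 ✓
So (x, y) = (3, 1) is a solution.

x = 3, y = 1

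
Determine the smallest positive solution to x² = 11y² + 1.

We seek the smallest positive integers (x, y) with x² - 11y² = 1, i.e., x² = 11y² + 1.
Try successive y values:
y = 1: x² = 11·1² + 1 = 12, not a perfect square
y = 2: x² = 11·2² + 1 = 45, not a perfect square
y = 3: x² = 11·3² + 1 = 100, x = 10 ✓

Verify: 10² - 11·3² = 100 - 99 = 1 ✓

x = 10, y = 3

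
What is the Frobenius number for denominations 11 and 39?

For two coprime denominations a and b, the Frobenius number (largest value not representable as a non-negative combination) is ab - a - b.
Here gcd(11, 39) = 1, so they are coprime.
F(11, 39) = 11·39 - 11 - 39 = 429 - 50 = 379

379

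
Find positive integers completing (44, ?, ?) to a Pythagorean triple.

We need the other leg and hypotenuse such that 44² + x² = c².
Take x = 117, c = 125: 44² + 117² = 1936 + 13689 = 15625 = 125² ✓
Triple: (117, 44, 125)

(117, 44, 125)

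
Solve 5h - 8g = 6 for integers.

Step 1: Check solvability.
gcd(5, 8) = 1
Since 1 divides 6, solutions exist.

Step 2: Apply extended Euclidean algorithm to find gcd.
We find integers such that 5*x0 + 8*y0 = 1

Step 3: Scale the particular solution.
Multiply by 6/1 = 6:
h = -18, g = -12

Step 4: Verify.
5*(-18) - 8*(-12) = 6 = 6 ✓

h = -18, g = -12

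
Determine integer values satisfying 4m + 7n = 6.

Step 1: Check solvability.
gcd(4, 7) = 1
Since 1 divides 6, solutions exist.

Step 2: Apply extended Euclidean algorithm to find gcd.
We find integers such that 4*x0 + 7*y0 = 1

Step 3: Scale the particular solution.
Multiply by 6/1 = 6:
m = 12, n = -6

Step 4: Verify.
4*(12) + 7*(-6) = 6 = 6 ✓

m = 12, n = -6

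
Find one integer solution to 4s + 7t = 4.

Step 1: Check solvability.
gcd(4, 7) = 1
Since 1 divides 4, solutions exist.

Step 2: Apply extended Euclidean algorithm to find gcd.
We find integers such that 4*x0 + 7*y0 = 1

Step 3: Scale the particular solution.
Multiply by 4/1 = 4:
s = 8, t = -4

Step 4: Verify.
4*(8) + 7*(-4) = 4 = 4 ✓

s = 8, t = -4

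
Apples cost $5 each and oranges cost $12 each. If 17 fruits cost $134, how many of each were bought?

Let a = apples, o = oranges.
a + o = 17
5a + 12o = 134
Substitute o = 17 - a:
5a + 12(17 - a) = 134
(5 - 12)a = 134 - 204
-7a = -70
a = 10, o = 17 - 10 = 7

Apples: 10, Oranges: 7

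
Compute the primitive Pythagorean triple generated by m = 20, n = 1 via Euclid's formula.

a = m² - n² = 400 - 1 = 399
b = 2mn = 2·20·1 = 40
c = m² + n² = 400 + 1 = 401
Verify: 399² + 40² = 159201 + 1600 = 160801 = 401² ✓

(399, 40, 401)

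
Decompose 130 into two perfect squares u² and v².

We need to find integers u, v > 0 such that u² + v² = 130.
Trying u = 3: v² = 130 - 3² = 130 - 9 = 121
v = 11
Check: 3² + 11² = 9 + 121 = 130 ✓

130 = 3² + 11²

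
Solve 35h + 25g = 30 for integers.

Step 1: Check solvability.
gcd(35, 25) = 5
Since 5 divides 30, solutions exist.

Step 2: Apply extended Euclidean algorithm to find gcd.
We find integers such that 35*x0 + 25*y0 = 5

Step 3: Scale the particular solution.
Multiply by 30/5 = 6:
h = -12, g = 18

Step 4: Verify.
35*(-12) + 25*(18) = 30 = 30 ✓

h = -12, g = 18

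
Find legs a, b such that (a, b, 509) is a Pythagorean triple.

We need a² + b² = 509² = 259081.
Trying: 459² + 220² = 210681 + 48400 = 259081 ✓

(459, 220, 509)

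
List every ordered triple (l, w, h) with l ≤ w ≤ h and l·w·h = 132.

Iterate l from 1 to ⌊132^(1/3)⌋. For each l dividing 132, iterate w ≥ l with w dividing 132/l, and set h = 132/(l·w).
Triples found (10): (1×1×132), (1×2×66), (1×3×44), (1×4×33), (1×6×22), (1×11×12), (2×2×33), (2×3×22), (2×6×11), (3×4×11)

(1×1×132), (1×2×66), (1×3×44), (1×4×33), (1×6×22), (1×11×12), (2×2×33), (2×3×22), (2×6×11), (3×4×11)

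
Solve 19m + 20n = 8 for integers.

Step 1: Check solvability.
gcd(19, 20) = 1
Since 1 divides 8, solutions exist.

Step 2: Apply extended Euclidean algorithm to find gcd.
We find integers such that 19*x0 + 20*y0 = 1

Step 3: Scale the particular solution.
Multiply by 8/1 = 8:
m = -8, n = 8

Step 4: Verify.
19*(-8) + 20*(8) = 8 = 8 ✓

m = -8, n = 8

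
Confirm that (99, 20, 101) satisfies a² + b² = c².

Compute a² + b² = 99² + 20² = 9801 + 400 = 10201
Compute c² = 101² = 10201
Since 10201 = 10201, confirmed.

Yes, it is a Pythagorean triple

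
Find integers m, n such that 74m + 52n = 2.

Step 1: Check solvability.
gcd(74, 52) = 2
Since 2 divides 2, solutions exist.

Step 2: Apply extended Euclidean algorithm to find gcd.
We find integers such that 74*x0 + 52*y0 = 2

Step 3: Scale the particular solution.
Multiply by 2/2 = 1:
m = -7, n = 10

Step 4: Verify.
74*(-7) + 52*(10) = 2 = 2 ✓

m = -7, n = 10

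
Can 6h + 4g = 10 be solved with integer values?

Step 1: Compute gcd(6, 4).
gcd(6, 4) = 2

Step 2: Check divisibility.
Does 2 divide 10? 10 = 2 x 5, so yes.

By the theorem on linear Diophantine equations, 6h + 4g = 10 has integer solutions if and only if gcd(6, 4) divides 10. Since 2 | 10, solutions exist.

Yes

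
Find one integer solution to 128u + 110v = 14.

Step 1: Check solvability.
gcd(128, 110) = 2
Since 2 divides 14, solutions exist.

Step 2: Apply extended Euclidean algorithm to find gcd.
We find integers such that 128*x0 + 110*y0 = 2

Step 3: Scale the particular solution.
Multiply by 14/2 = 7:
u = -42, v = 49

Step 4: Verify.
128*(-42) + 110*(49) = 14 = 14 ✓

u = -42, v = 49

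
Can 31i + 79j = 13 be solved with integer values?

Step 1: Compute gcd(31, 79).
gcd(31, 79) = 1

Step 2: Check divisibility.
Does 1 divide 13? 13 = 1 x 13, so yes.

By the theorem on linear Diophantine equations, 31i + 79j = 13 has integer solutions if and only if gcd(31, 79) divides 13. Since 1 | 13, solutions exist.

Yes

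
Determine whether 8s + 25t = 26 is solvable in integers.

Step 1: Compute gcd(8, 25).
gcd(8, 25) = 1

Step 2: Check divisibility.
Does 1 divide 26? 26 = 1 x 26, so yes.

By the theorem on linear Diophantine equations, 8s + 25t = 26 has integer solutions if and only if gcd(8, 25) divides 26. Since 1 | 26, solutions exist.

Yes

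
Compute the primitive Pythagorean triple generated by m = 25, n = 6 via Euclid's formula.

a = m² - n² = 625 - 36 = 589
b = 2mn = 2·25·6 = 300
c = m² + n² = 625 + 36 = 661
Verify: 589² + 300² = 346921 + 90000 = 436921 = 661² ✓

(589, 300, 661)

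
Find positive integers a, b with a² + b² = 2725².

We need a² + b² = 2725² = 7425625.
Trying: 2565² + 920² = 6579225 + 846400 = 7425625 ✓

(2565, 920, 2725)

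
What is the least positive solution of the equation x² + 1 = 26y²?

We need x² = 26y² - 1. Try successive y:
y = 1: x² = 26·1² - 1 = 25 = 5² ✓
Check: 5² - 26·1² = 25 - 26 = -1 ✓

x = 5, y = 1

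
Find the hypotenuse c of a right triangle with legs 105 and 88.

c² = a² + b² = 105² + 88² = 11025 + 7744 = 18769
c = 137

137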